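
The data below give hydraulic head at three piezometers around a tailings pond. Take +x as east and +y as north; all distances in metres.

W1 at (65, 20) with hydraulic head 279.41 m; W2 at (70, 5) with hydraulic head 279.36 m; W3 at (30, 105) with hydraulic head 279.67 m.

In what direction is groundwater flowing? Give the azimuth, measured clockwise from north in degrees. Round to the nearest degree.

218°

Differences from W1: to W2 (Δx, Δy, Δh) = (5, -15, -0.05); to W3 = (-35, 85, +0.26).
Determinant of the coordinate differences = 5·85 − (-35)·(-15) = -100.
∂h/∂x = [(-0.05)·85 − (+0.26)·(-15)] / -100 = +0.003500
∂h/∂y = [5·(+0.26) − (-35)·(-0.05)] / -100 = +0.004500
Flow direction (−∇h) has components (-0.003500 E, -0.004500 N).
Azimuth = atan2(E, N) = atan2(-0.003500, -0.004500) = 217.9° ≈ 218°.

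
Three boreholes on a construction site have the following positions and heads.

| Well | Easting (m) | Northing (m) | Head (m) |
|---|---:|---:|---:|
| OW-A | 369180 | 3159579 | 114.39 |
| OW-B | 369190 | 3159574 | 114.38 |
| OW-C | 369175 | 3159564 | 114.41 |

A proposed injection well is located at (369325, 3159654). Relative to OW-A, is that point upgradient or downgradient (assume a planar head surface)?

downgradient

Three-point gradient (reference OW-A): Δ to OW-B = (10, -5, -0.01), Δ to OW-C = (-5, -15, +0.02).
∂h/∂x = -0.001429, ∂h/∂y = -0.0008571 (det = -175).
Head at (369325, 3159654) = 114.39 + (-0.001429)·(145) + (-0.0008571)·(75) = 114.12 m.
That is lower than the 114.39 m at OW-A, so the point is downgradient.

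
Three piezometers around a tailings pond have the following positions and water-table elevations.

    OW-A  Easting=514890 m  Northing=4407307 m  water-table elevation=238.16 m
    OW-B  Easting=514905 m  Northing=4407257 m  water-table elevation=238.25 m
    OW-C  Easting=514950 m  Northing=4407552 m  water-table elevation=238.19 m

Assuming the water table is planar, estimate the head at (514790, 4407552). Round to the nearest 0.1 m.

237.6 m

Taking OW-A as reference: OW-B−OW-A = (15, -50, +0.09); OW-C−OW-A = (60, 245, +0.03).
Solve a·Δx + b·Δy = Δh: det = 15·245 − 60·(-50) = 6675.
∂h/∂x = [(+0.09)·245 − (+0.03)·(-50)] / 6675 = +0.003528
∂h/∂y = [15·(+0.03) − 60·(+0.09)] / 6675 = -0.0007416
h(514790, 4407552) = 238.16 + (+0.003528)·(-100) + (-0.0007416)·(245) = 238.16 -0.353 -0.182 = 237.626 m.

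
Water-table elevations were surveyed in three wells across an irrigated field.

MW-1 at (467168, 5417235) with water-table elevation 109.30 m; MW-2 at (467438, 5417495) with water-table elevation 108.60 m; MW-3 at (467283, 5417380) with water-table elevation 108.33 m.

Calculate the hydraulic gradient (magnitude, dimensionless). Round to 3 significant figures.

0.0255

Three-point gradient (reference MW-1): Δ to MW-2 = (270, 260, -0.70), Δ to MW-3 = (115, 145, -0.97).
∂h/∂x = +0.01629, ∂h/∂y = -0.01961 (det = 9250).
|∇h| = √(0.01629² + -0.01961²) = 0.02549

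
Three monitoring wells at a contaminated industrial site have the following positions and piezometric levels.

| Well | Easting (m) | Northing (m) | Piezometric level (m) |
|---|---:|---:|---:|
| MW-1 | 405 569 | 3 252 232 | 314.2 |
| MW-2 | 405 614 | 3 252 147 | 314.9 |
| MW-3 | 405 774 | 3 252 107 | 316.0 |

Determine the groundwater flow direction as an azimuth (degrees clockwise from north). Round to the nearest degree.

With h = a·x + b·y + c and MW-1 as origin, the differences give:
  45·a + (-85)·b = +0.7
  205·a + (-125)·b = +1.8
Eliminate b (×(-125) and ×(-85), subtract): 11800·a = 65.50 → a = ∂h/∂x = +0.005551
Back-substitute: b = ∂h/∂y = -0.005297.
Flow direction (−∇h) has components (-0.005551 E, +0.005297 N).
Azimuth = atan2(E, N) = atan2(-0.005551, +0.005297) = 313.7° ≈ 314°.

314°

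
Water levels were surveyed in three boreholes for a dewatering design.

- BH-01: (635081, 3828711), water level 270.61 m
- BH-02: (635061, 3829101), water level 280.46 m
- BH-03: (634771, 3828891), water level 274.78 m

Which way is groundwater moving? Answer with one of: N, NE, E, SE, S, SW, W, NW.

S

Differences from BH-01: to BH-02 (Δx, Δy, Δh) = (-20, 390, +9.85); to BH-03 = (-310, 180, +4.17).
Determinant of the coordinate differences = (-20)·180 − (-310)·390 = 117300.
∂h/∂x = [(+9.85)·180 − (+4.17)·390] / 117300 = +0.001251
∂h/∂y = [(-20)·(+4.17) − (-310)·(+9.85)] / 117300 = +0.02532
Flow = −∇h = (-0.001251 east, -0.02532 north), which points south.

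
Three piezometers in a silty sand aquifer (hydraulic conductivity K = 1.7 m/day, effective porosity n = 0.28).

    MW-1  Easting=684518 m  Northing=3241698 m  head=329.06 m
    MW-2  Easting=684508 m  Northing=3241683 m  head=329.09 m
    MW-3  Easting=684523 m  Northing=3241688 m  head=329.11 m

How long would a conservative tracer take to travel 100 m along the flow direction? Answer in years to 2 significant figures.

10.0 years

With h = a·x + b·y + c and MW-1 as origin, the differences give:
  (-10)·a + (-15)·b = +0.03
  5·a + (-10)·b = +0.05
Eliminate b (×(-10) and ×(-15), subtract): 175·a = 0.450 → a = ∂h/∂x = +0.002571
Back-substitute: b = ∂h/∂y = -0.003714.
|∇h| = √(0.002571² + -0.003714²) = 0.004517
Seepage velocity v = K·i/n = 1.7 × 0.004517 / 0.28 = 0.02742 m/day.
t = 100 / 0.02742 = 3647 days = 9.98 years.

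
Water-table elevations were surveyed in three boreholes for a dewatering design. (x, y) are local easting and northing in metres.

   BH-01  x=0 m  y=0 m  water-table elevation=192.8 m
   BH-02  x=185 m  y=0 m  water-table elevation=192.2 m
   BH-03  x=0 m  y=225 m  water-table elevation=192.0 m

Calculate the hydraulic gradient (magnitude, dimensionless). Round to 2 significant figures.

0.0048

∂h/∂x = (192.2 − 192.8) / (185 − 0) = -0.003243
∂h/∂y = (192.0 − 192.8) / (225 − 0) = -0.003556
|∇h| = √(-0.003243² + -0.003556²) = 0.004813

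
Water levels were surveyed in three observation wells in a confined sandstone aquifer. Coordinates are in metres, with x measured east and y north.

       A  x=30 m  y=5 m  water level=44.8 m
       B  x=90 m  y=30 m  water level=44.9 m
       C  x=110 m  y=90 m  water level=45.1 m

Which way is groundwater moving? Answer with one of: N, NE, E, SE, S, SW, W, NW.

S

Three-point gradient (reference A): Δ to B = (60, 25, +0.1), Δ to C = (80, 85, +0.3).
∂h/∂x = +0.0003226, ∂h/∂y = +0.003226 (det = 3100).
Flow = −∇h = (-0.0003226 east, -0.003226 north), which points south.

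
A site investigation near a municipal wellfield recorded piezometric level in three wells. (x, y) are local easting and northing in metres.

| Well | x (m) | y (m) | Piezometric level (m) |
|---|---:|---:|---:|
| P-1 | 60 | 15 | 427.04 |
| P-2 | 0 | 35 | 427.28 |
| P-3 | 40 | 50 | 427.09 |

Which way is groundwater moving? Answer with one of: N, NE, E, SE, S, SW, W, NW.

Differences from P-1: to P-2 (Δx, Δy, Δh) = (-60, 20, +0.24); to P-3 = (-20, 35, +0.05).
Determinant of the coordinate differences = (-60)·35 − (-20)·20 = -1700.
∂h/∂x = [(+0.24)·35 − (+0.05)·20] / -1700 = -0.004353
∂h/∂y = [(-60)·(+0.05) − (-20)·(+0.24)] / -1700 = -0.001059
Flow = −∇h = (+0.004353 east, +0.001059 north), which points east.

E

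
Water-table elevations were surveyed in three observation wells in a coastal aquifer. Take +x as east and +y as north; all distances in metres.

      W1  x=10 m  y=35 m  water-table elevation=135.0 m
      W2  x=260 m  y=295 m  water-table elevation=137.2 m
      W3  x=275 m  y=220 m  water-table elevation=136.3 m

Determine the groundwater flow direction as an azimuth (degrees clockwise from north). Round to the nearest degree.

Differences from W1: to W2 (Δx, Δy, Δh) = (250, 260, +2.2); to W3 = (265, 185, +1.3).
Solve a·Δx + b·Δy = Δh: det = 250·185 − 265·260 = -22650.
∂h/∂x = [(+2.2)·185 − (+1.3)·260] / -22650 = -0.003046
∂h/∂y = [250·(+1.3) − 265·(+2.2)] / -22650 = +0.01139
Flow direction (−∇h) has components (+0.003046 E, -0.01139 N).
Azimuth = atan2(E, N) = atan2(+0.003046, -0.01139) = 165.0° ≈ 165°.

165°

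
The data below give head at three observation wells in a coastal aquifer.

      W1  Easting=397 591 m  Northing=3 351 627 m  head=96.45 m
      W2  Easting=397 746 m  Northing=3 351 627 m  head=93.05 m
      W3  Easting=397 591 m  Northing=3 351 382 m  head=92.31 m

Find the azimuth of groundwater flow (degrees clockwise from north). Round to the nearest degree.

128°

∂h/∂x = (93.05 − 96.45) / (397746 − 397591) = -0.02194
∂h/∂y = (92.31 − 96.45) / (3351382 − 3351627) = +0.01690
Flow direction (−∇h) has components (+0.02194 E, -0.01690 N).
Azimuth = atan2(E, N) = atan2(+0.02194, -0.01690) = 127.6° ≈ 128°.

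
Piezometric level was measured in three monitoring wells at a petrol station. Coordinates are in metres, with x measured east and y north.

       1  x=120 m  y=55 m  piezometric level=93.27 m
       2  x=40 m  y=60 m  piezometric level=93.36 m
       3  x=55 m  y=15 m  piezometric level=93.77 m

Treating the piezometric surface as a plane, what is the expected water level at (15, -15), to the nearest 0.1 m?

Differences from 1: to 2 (Δx, Δy, Δh) = (-80, 5, +0.09); to 3 = (-65, -40, +0.50).
Solve a·Δx + b·Δy = Δh: det = (-80)·(-40) − (-65)·5 = 3525.
∂h/∂x = [(+0.09)·(-40) − (+0.50)·5] / 3525 = -0.001730
∂h/∂y = [(-80)·(+0.50) − (-65)·(+0.09)] / 3525 = -0.009688
h(15, -15) = 93.27 + (-0.001730)·(-105) + (-0.009688)·(-70) = 93.27 +0.182 +0.678 = 94.130 m.

94.1 m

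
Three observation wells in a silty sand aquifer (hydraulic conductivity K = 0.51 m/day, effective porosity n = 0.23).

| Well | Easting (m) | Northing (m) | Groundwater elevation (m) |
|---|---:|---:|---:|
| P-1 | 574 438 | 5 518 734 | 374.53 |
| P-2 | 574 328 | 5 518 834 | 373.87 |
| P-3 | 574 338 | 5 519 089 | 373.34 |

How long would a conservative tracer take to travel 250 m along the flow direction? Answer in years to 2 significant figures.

68 years

With h = a·x + b·y + c and P-1 as origin, the differences give:
  (-110)·a + 100·b = -0.66
  (-100)·a + 355·b = -1.19
Eliminate b (×355 and ×100, subtract): -29050·a = -115.300 → a = ∂h/∂x = +0.003969
Back-substitute: b = ∂h/∂y = -0.002234.
|∇h| = √(0.003969² + -0.002234²) = 0.004555
Seepage velocity v = K·i/n = 0.51 × 0.004555 / 0.23 = 0.0101 m/day.
t = 250 / 0.0101 = 2.475e+04 days = 67.8 years.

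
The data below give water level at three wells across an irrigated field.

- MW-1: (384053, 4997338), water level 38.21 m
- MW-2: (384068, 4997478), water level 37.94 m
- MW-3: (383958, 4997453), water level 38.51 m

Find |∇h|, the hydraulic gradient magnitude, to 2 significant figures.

0.0051

Taking MW-1 as reference: MW-2−MW-1 = (15, 140, -0.27); MW-3−MW-1 = (-95, 115, +0.30).
Determinant of the coordinate differences = 15·115 − (-95)·140 = 15025.
∂h/∂x = [(-0.27)·115 − (+0.30)·140] / 15025 = -0.004862
∂h/∂y = [15·(+0.30) − (-95)·(-0.27)] / 15025 = -0.001408
|∇h| = √(-0.004862² + -0.001408²) = 0.005062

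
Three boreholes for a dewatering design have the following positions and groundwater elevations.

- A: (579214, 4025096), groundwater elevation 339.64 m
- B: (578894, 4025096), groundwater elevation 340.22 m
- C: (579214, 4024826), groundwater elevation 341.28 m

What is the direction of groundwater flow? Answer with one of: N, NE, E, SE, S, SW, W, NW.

∂h/∂x = (340.22 − 339.64) / (578894 − 579214) = -0.001813
∂h/∂y = (341.28 − 339.64) / (4024826 − 4025096) = -0.006074
Flow = −∇h = (+0.001813 east, +0.006074 north), which points north.

N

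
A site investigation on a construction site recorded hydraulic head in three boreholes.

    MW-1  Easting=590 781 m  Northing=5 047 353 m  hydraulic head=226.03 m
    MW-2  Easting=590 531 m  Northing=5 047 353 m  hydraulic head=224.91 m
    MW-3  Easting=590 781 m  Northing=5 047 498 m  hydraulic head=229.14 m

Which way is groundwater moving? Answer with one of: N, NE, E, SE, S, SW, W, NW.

S

∂h/∂x = (224.91 − 226.03) / (590531 − 590781) = +0.004480
∂h/∂y = (229.14 − 226.03) / (5047498 − 5047353) = +0.02145
Flow = −∇h = (-0.004480 east, -0.02145 north), which points south.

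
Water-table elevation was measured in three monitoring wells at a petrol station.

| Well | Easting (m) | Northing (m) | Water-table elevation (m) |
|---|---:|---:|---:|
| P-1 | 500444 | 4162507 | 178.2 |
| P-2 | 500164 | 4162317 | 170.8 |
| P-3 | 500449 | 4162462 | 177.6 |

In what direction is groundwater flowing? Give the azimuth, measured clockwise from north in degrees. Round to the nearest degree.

227°

With h = a·x + b·y + c and P-1 as origin, the differences give:
  (-280)·a + (-190)·b = -7.4
  5·a + (-45)·b = -0.6
Eliminate b (×(-45) and ×(-190), subtract): 13550·a = 219.00 → a = ∂h/∂x = +0.01616
Back-substitute: b = ∂h/∂y = +0.01513.
Flow direction (−∇h) has components (-0.01616 E, -0.01513 N).
Azimuth = atan2(E, N) = atan2(-0.01616, -0.01513) = 226.9° ≈ 227°.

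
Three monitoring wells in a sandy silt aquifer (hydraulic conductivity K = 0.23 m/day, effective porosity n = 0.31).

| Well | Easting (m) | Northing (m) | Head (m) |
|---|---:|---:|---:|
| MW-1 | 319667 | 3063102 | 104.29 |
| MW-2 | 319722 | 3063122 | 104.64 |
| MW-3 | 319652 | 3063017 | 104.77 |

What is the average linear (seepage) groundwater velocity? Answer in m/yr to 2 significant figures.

Three-point gradient (reference MW-1): Δ to MW-2 = (55, 20, +0.35), Δ to MW-3 = (-15, -85, +0.48).
∂h/∂x = +0.008994, ∂h/∂y = -0.007234 (det = -4375).
|∇h| = √(0.008994² + -0.007234²) = 0.01154
Seepage velocity v = K·i/n = 0.23 × 0.01154 / 0.31 = 0.008562 m/day = 3.127 m/yr.

3.1 m/yr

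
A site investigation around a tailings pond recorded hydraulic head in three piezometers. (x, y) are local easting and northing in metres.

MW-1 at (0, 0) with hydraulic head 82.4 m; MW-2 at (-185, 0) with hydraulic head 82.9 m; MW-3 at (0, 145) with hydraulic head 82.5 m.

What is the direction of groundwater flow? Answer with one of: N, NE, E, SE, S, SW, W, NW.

E

∂h/∂x = (82.9 − 82.4) / (-185 − 0) = -0.002703
∂h/∂y = (82.5 − 82.4) / (145 − 0) = +0.0006897
Flow = −∇h = (+0.002703 east, -0.0006897 north), which points east.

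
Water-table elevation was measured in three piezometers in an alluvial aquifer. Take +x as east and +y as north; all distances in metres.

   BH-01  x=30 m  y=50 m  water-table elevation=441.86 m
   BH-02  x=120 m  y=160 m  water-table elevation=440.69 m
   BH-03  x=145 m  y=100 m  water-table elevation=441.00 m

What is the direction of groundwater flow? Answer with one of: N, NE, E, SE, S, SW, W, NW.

NE

With h = a·x + b·y + c and BH-01 as origin, the differences give:
  90·a + 110·b = -1.17
  115·a + 50·b = -0.86
Eliminate b (×50 and ×110, subtract): -8150·a = 36.100 → a = ∂h/∂x = -0.004429
Back-substitute: b = ∂h/∂y = -0.007012.
Flow = −∇h = (+0.004429 east, +0.007012 north), which points northeast.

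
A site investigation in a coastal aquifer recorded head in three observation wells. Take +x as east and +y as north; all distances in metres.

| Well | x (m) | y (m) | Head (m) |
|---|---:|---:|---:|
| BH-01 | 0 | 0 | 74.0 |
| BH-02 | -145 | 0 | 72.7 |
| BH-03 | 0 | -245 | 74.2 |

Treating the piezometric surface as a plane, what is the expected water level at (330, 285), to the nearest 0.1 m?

∂h/∂x = (72.7 − 74.0) / (-145 − 0) = +0.008966
∂h/∂y = (74.2 − 74.0) / (-245 − 0) = -0.0008163
h(330, 285) = 74.0 + (+0.008966)·(330) + (-0.0008163)·(285) = 74.0 +2.959 -0.233 = 76.726 m.

76.7 m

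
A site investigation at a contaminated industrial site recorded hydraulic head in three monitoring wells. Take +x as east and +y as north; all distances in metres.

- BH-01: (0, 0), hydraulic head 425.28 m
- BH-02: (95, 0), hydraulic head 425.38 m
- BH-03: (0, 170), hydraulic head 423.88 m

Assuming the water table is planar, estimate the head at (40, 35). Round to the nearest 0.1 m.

425.0 m

∂h/∂x = (425.38 − 425.28) / (95 − 0) = +0.001053
∂h/∂y = (423.88 − 425.28) / (170 − 0) = -0.008235
h(40, 35) = 425.28 + (+0.001053)·(40) + (-0.008235)·(35) = 425.28 +0.042 -0.288 = 425.034 m.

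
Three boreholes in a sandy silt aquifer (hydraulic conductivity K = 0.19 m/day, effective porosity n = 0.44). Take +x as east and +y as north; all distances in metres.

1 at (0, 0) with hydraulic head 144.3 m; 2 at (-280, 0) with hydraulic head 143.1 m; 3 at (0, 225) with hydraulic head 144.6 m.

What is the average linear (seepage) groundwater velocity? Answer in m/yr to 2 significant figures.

0.71 m/yr

∂h/∂x = (143.1 − 144.3) / (-280 − 0) = +0.004286
∂h/∂y = (144.6 − 144.3) / (225 − 0) = +0.001333
|∇h| = √(0.004286² + 0.001333²) = 0.004489
Seepage velocity v = K·i/n = 0.19 × 0.004489 / 0.44 = 0.001938 m/day = 0.7079 m/yr.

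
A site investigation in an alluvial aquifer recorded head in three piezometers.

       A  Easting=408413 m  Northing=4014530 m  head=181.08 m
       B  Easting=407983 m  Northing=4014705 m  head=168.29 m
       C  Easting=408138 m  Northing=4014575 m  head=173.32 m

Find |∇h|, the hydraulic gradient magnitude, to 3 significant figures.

Taking A as reference: B−A = (-430, 175, -12.79); C−A = (-275, 45, -7.76).
Determinant of the coordinate differences = (-430)·45 − (-275)·175 = 28775.
∂h/∂x = [(-12.79)·45 − (-7.76)·175] / 28775 = +0.02719
∂h/∂y = [(-430)·(-7.76) − (-275)·(-12.79)] / 28775 = -0.006271
|∇h| = √(0.02719² + -0.006271²) = 0.0279

0.0279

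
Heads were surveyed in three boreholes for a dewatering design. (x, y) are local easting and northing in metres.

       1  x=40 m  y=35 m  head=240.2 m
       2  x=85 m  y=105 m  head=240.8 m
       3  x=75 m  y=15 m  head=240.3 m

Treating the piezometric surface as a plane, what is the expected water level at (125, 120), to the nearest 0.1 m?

With h = a·x + b·y + c and 1 as origin, the differences give:
  45·a + 70·b = +0.6
  35·a + (-20)·b = +0.1
Eliminate b (×(-20) and ×70, subtract): -3350·a = -19.00 → a = ∂h/∂x = +0.005672
Back-substitute: b = ∂h/∂y = +0.004925.
h(125, 120) = 240.2 + (+0.005672)·(85) + (+0.004925)·(85) = 240.2 +0.482 +0.419 = 241.101 m.

241.1 m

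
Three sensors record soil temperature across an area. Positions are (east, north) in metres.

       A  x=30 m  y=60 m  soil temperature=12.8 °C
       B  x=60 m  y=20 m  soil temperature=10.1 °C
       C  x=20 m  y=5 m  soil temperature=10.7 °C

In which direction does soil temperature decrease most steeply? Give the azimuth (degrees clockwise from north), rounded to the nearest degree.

Three-point gradient (reference A): Δ to B = (30, -40, -2.7), Δ to C = (-10, -55, -2.1).
∂T/∂x = -0.03146, ∂T/∂y = +0.04390 (det = -2050).
Steepest decrease is along −∇f: components (+0.03146 E, -0.04390 N).
Azimuth = atan2(+0.03146, -0.04390) = 144.4° ≈ 144°.

144°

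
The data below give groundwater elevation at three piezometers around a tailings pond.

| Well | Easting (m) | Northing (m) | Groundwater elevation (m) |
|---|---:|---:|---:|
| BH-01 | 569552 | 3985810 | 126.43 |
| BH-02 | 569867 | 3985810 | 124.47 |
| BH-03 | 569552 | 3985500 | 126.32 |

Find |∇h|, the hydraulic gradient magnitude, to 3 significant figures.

0.00623

∂h/∂x = (124.47 − 126.43) / (569867 − 569552) = -0.006222
∂h/∂y = (126.32 − 126.43) / (3985500 − 3985810) = +0.0003548
|∇h| = √(-0.006222² + 0.0003548²) = 0.006232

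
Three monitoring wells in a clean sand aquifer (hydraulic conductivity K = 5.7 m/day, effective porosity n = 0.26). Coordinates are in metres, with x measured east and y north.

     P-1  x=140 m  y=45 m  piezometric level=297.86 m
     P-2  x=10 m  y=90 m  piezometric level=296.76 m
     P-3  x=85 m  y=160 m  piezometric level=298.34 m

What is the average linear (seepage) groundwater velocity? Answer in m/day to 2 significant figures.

0.34 m/day

With h = a·x + b·y + c and P-1 as origin, the differences give:
  (-130)·a + 45·b = -1.10
  (-55)·a + 115·b = +0.48
Eliminate b (×115 and ×45, subtract): -12475·a = -148.100 → a = ∂h/∂x = +0.01187
Back-substitute: b = ∂h/∂y = +0.009852.
|∇h| = √(0.01187² + 0.009852²) = 0.01543
Seepage velocity v = K·i/n = 5.7 × 0.01543 / 0.26 = 0.3383 m/day.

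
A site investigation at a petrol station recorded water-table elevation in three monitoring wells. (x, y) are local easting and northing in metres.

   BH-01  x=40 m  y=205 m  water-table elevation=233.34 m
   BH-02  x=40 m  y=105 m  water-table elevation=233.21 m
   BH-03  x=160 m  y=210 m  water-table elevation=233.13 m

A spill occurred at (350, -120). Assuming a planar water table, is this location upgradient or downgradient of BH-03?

Taking BH-01 as reference: BH-02−BH-01 = (0, -100, -0.13); BH-03−BH-01 = (120, 5, -0.21).
Solve a·Δx + b·Δy = Δh: det = 0·5 − 120·(-100) = 12000.
∂h/∂x = [(-0.13)·5 − (-0.21)·(-100)] / 12000 = -0.001804
∂h/∂y = [0·(-0.21) − 120·(-0.13)] / 12000 = +0.001300
Head at (350, -120) = 233.34 + (-0.001804)·(310) + (+0.001300)·(-325) = 232.36 m.
That is lower than the 233.13 m at BH-03, so the point is downgradient.

downgradient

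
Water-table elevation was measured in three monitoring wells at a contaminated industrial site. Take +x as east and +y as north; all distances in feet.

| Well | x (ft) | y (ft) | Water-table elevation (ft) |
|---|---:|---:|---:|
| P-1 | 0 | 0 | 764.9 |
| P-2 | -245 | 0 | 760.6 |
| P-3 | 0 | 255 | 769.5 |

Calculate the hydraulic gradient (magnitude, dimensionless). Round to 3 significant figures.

0.0252

∂h/∂x = (760.6 − 764.9) / (-245 − 0) = +0.01755
∂h/∂y = (769.5 − 764.9) / (255 − 0) = +0.01804
|∇h| = √(0.01755² + 0.01804²) = 0.02517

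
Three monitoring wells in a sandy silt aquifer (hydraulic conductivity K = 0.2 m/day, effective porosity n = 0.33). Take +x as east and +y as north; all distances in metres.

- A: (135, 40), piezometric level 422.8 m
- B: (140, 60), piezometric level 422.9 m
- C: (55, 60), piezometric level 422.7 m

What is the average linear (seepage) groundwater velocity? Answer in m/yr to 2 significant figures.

Differences from A: to B (Δx, Δy, Δh) = (5, 20, +0.1); to C = (-80, 20, -0.1).
Solve a·Δx + b·Δy = Δh: det = 5·20 − (-80)·20 = 1700.
∂h/∂x = [(+0.1)·20 − (-0.1)·20] / 1700 = +0.002353
∂h/∂y = [5·(-0.1) − (-80)·(+0.1)] / 1700 = +0.004412
|∇h| = √(0.002353² + 0.004412²) = 0.005
Seepage velocity v = K·i/n = 0.2 × 0.005 / 0.33 = 0.00303 m/day = 1.107 m/yr.

1.1 m/yr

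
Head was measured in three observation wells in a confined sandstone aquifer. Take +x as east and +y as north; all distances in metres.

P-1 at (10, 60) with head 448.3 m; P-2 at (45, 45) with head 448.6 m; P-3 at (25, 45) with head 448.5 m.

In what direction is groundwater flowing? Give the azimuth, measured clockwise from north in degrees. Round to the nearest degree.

329°

Taking P-1 as reference: P-2−P-1 = (35, -15, +0.3); P-3−P-1 = (15, -15, +0.2).
Solve a·Δx + b·Δy = Δh: det = 35·(-15) − 15·(-15) = -300.
∂h/∂x = [(+0.3)·(-15) − (+0.2)·(-15)] / -300 = +0.005000
∂h/∂y = [35·(+0.2) − 15·(+0.3)] / -300 = -0.008333
Flow direction (−∇h) has components (-0.005000 E, +0.008333 N).
Azimuth = atan2(E, N) = atan2(-0.005000, +0.008333) = 329.0° ≈ 329°.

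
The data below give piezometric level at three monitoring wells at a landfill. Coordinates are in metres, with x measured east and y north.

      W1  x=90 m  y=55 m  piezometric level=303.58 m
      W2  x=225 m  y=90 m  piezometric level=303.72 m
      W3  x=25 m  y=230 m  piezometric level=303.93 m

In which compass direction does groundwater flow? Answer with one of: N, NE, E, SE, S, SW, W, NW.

Three-point gradient (reference W1): Δ to W2 = (135, 35, +0.14), Δ to W3 = (-65, 175, +0.35).
∂h/∂x = +0.0004730, ∂h/∂y = +0.002176 (det = 25900).
Flow = −∇h = (-0.0004730 east, -0.002176 north), which points south.

S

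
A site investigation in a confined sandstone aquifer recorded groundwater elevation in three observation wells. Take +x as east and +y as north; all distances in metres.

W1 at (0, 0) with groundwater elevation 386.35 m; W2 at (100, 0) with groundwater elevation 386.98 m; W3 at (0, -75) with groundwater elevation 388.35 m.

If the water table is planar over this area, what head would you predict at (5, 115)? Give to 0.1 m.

∂h/∂x = (386.98 − 386.35) / (100 − 0) = +0.006300
∂h/∂y = (388.35 − 386.35) / (-75 − 0) = -0.02667
h(5, 115) = 386.35 + (+0.006300)·(5) + (-0.02667)·(115) = 386.35 +0.031 -3.067 = 383.315 m.

383.3 m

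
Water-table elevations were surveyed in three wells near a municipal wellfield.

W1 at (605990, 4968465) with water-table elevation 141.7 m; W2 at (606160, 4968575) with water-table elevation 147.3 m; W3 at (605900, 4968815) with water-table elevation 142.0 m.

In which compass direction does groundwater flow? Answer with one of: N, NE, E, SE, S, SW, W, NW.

Differences from W1: to W2 (Δx, Δy, Δh) = (170, 110, +5.6); to W3 = (-90, 350, +0.3).
Determinant of the coordinate differences = 170·350 − (-90)·110 = 69400.
∂h/∂x = [(+5.6)·350 − (+0.3)·110] / 69400 = +0.02777
∂h/∂y = [170·(+0.3) − (-90)·(+5.6)] / 69400 = +0.007997
Flow = −∇h = (-0.02777 east, -0.007997 north), which points west.

W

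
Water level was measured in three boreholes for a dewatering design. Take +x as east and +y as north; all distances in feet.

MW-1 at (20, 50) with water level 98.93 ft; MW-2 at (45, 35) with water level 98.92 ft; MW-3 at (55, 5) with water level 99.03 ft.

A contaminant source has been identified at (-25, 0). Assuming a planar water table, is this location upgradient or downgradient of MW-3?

upgradient

With h = a·x + b·y + c and MW-1 as origin, the differences give:
  25·a + (-15)·b = -0.01
  35·a + (-45)·b = +0.10
Eliminate b (×(-45) and ×(-15), subtract): -600·a = 1.950 → a = ∂h/∂x = -0.003250
Back-substitute: b = ∂h/∂y = -0.004750.
Head at (-25, 0) = 98.93 + (-0.003250)·(-45) + (-0.004750)·(-50) = 99.31 ft.
That is higher than the 99.03 ft at MW-3, so the point is upgradient.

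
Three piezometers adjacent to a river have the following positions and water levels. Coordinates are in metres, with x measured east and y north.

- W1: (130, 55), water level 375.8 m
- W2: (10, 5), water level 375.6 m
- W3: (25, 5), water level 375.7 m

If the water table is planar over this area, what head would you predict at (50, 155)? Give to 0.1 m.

374.1 m

Differences from W1: to W2 (Δx, Δy, Δh) = (-120, -50, -0.2); to W3 = (-105, -50, -0.1).
Solve a·Δx + b·Δy = Δh: det = (-120)·(-50) − (-105)·(-50) = 750.
∂h/∂x = [(-0.2)·(-50) − (-0.1)·(-50)] / 750 = +0.006667
∂h/∂y = [(-120)·(-0.1) − (-105)·(-0.2)] / 750 = -0.01200
h(50, 155) = 375.8 + (+0.006667)·(-80) + (-0.01200)·(100) = 375.8 -0.533 -1.200 = 374.067 m.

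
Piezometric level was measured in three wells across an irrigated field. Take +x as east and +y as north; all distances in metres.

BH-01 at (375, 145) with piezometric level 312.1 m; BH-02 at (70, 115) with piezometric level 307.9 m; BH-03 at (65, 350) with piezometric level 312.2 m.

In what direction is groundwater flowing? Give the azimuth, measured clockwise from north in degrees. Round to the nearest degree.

213°

Taking BH-01 as reference: BH-02−BH-01 = (-305, -30, -4.2); BH-03−BH-01 = (-310, 205, +0.1).
Determinant of the coordinate differences = (-305)·205 − (-310)·(-30) = -71825.
∂h/∂x = [(-4.2)·205 − (+0.1)·(-30)] / -71825 = +0.01195
∂h/∂y = [(-305)·(+0.1) − (-310)·(-4.2)] / -71825 = +0.01855
Flow direction (−∇h) has components (-0.01195 E, -0.01855 N).
Azimuth = atan2(E, N) = atan2(-0.01195, -0.01855) = 212.8° ≈ 213°.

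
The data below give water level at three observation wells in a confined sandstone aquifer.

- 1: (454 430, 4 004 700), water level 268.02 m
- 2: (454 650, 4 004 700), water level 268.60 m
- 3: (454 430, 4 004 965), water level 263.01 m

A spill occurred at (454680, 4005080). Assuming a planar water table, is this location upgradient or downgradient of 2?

∂h/∂x = (268.60 − 268.02) / (454650 − 454430) = +0.002636
∂h/∂y = (263.01 − 268.02) / (4004965 − 4004700) = -0.01891
Head at (454680, 4005080) = 268.02 + (+0.002636)·(250) + (-0.01891)·(380) = 261.49 m.
That is lower than the 268.60 m at 2, so the point is downgradient.

downgradient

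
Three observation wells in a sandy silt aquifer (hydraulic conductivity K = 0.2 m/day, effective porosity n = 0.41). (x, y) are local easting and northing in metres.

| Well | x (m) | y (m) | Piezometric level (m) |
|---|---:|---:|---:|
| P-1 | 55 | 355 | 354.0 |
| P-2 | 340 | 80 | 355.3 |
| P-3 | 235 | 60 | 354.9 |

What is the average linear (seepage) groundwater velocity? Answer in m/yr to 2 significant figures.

With h = a·x + b·y + c and P-1 as origin, the differences give:
  285·a + (-275)·b = +1.3
  180·a + (-295)·b = +0.9
Eliminate b (×(-295) and ×(-275), subtract): -34575·a = -136.00 → a = ∂h/∂x = +0.003933
Back-substitute: b = ∂h/∂y = -0.0006508.
|∇h| = √(0.003933² + -0.0006508²) = 0.003986
Seepage velocity v = K·i/n = 0.2 × 0.003986 / 0.41 = 0.001944 m/day = 0.71 m/yr.

0.71 m/yr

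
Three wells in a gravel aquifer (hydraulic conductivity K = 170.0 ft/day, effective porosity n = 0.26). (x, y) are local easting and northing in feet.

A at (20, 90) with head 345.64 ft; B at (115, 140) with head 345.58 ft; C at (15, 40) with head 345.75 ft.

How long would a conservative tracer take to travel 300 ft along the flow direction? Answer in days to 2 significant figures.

Three-point gradient (reference A): Δ to B = (95, 50, -0.06), Δ to C = (-5, -50, +0.11).
∂h/∂x = +0.0005556, ∂h/∂y = -0.002256 (det = -4500).
|∇h| = √(0.0005556² + -0.002256²) = 0.002323
Seepage velocity v = K·i/n = 170.0 × 0.002323 / 0.26 = 1.519 ft/day.
t = 300 / 1.519 = 197.5 days.

200 days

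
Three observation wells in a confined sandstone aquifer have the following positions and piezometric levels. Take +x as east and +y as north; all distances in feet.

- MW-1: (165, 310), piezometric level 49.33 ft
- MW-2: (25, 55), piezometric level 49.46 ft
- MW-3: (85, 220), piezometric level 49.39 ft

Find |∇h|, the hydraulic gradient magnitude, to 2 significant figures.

With h = a·x + b·y + c and MW-1 as origin, the differences give:
  (-140)·a + (-255)·b = +0.13
  (-80)·a + (-90)·b = +0.06
Eliminate b (×(-90) and ×(-255), subtract): -7800·a = 3.600 → a = ∂h/∂x = -0.0004615
Back-substitute: b = ∂h/∂y = -0.0002564.
|∇h| = √(-0.0004615² + -0.0002564²) = 0.0005279

0.00053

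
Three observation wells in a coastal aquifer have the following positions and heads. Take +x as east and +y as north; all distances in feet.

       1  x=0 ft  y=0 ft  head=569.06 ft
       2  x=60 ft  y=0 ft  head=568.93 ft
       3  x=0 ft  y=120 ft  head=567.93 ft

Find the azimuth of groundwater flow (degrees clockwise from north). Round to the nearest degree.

013°

∂h/∂x = (568.93 − 569.06) / (60 − 0) = -0.002167
∂h/∂y = (567.93 − 569.06) / (120 − 0) = -0.009417
Flow direction (−∇h) has components (+0.002167 E, +0.009417 N).
Azimuth = atan2(E, N) = atan2(+0.002167, +0.009417) = 13.0° ≈ 013°.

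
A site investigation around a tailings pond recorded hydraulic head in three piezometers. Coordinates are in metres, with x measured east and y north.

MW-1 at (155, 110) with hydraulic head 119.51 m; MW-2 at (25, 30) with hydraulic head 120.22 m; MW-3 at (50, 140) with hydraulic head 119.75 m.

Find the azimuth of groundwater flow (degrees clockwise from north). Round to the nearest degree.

Differences from MW-1: to MW-2 (Δx, Δy, Δh) = (-130, -80, +0.71); to MW-3 = (-105, 30, +0.24).
Solve a·Δx + b·Δy = Δh: det = (-130)·30 − (-105)·(-80) = -12300.
∂h/∂x = [(+0.71)·30 − (+0.24)·(-80)] / -12300 = -0.003293
∂h/∂y = [(-130)·(+0.24) − (-105)·(+0.71)] / -12300 = -0.003524
Flow direction (−∇h) has components (+0.003293 E, +0.003524 N).
Azimuth = atan2(E, N) = atan2(+0.003293, +0.003524) = 43.1° ≈ 043°.

043°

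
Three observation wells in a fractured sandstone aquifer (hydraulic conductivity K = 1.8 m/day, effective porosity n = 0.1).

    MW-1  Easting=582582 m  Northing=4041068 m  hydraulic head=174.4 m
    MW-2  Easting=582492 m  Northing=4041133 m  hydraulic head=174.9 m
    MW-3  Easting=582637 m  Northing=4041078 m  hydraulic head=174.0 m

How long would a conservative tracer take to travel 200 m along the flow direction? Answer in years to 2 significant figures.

With h = a·x + b·y + c and MW-1 as origin, the differences give:
  (-90)·a + 65·b = +0.5
  55·a + 10·b = -0.4
Eliminate b (×10 and ×65, subtract): -4475·a = 31.00 → a = ∂h/∂x = -0.006927
Back-substitute: b = ∂h/∂y = -0.001899.
|∇h| = √(-0.006927² + -0.001899²) = 0.007183
Seepage velocity v = K·i/n = 1.8 × 0.007183 / 0.1 = 0.1293 m/day.
t = 200 / 0.1293 = 1547 days = 4.24 years.

4.2 years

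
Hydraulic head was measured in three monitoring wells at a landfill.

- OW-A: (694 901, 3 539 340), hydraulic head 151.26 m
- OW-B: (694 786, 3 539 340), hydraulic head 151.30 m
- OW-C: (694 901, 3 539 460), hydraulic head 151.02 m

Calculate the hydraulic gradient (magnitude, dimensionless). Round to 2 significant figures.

∂h/∂x = (151.30 − 151.26) / (694786 − 694901) = -0.0003478
∂h/∂y = (151.02 − 151.26) / (3539460 − 3539340) = -0.002000
|∇h| = √(-0.0003478² + -0.002000²) = 0.00203

0.0020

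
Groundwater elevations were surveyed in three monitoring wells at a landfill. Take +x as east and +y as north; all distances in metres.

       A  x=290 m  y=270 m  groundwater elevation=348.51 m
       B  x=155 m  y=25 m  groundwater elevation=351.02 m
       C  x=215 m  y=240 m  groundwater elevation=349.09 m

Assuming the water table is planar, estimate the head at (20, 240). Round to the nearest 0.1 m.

350.0 m

Taking A as reference: B−A = (-135, -245, +2.51); C−A = (-75, -30, +0.58).
Determinant of the coordinate differences = (-135)·(-30) − (-75)·(-245) = -14325.
∂h/∂x = [(+2.51)·(-30) − (+0.58)·(-245)] / -14325 = -0.004663
∂h/∂y = [(-135)·(+0.58) − (-75)·(+2.51)] / -14325 = -0.007675
h(20, 240) = 348.51 + (-0.004663)·(-270) + (-0.007675)·(-30) = 348.51 +1.259 +0.230 = 349.999 m.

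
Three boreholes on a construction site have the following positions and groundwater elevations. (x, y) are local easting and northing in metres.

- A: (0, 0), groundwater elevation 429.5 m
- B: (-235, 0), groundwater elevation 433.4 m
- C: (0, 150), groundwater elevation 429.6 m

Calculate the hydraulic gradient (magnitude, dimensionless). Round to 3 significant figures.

0.0166

∂h/∂x = (433.4 − 429.5) / (-235 − 0) = -0.01660
∂h/∂y = (429.6 − 429.5) / (150 − 0) = +0.0006667
|∇h| = √(-0.01660² + 0.0006667²) = 0.01661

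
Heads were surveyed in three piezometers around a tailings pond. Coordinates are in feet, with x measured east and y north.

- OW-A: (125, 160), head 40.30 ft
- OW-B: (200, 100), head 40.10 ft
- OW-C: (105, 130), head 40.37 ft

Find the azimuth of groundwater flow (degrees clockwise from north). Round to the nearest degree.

083°

Differences from OW-A: to OW-B (Δx, Δy, Δh) = (75, -60, -0.20); to OW-C = (-20, -30, +0.07).
Determinant of the coordinate differences = 75·(-30) − (-20)·(-60) = -3450.
∂h/∂x = [(-0.20)·(-30) − (+0.07)·(-60)] / -3450 = -0.002957
∂h/∂y = [75·(+0.07) − (-20)·(-0.20)] / -3450 = -0.0003623
Flow direction (−∇h) has components (+0.002957 E, +0.0003623 N).
Azimuth = atan2(E, N) = atan2(+0.002957, +0.0003623) = 83.0° ≈ 083°.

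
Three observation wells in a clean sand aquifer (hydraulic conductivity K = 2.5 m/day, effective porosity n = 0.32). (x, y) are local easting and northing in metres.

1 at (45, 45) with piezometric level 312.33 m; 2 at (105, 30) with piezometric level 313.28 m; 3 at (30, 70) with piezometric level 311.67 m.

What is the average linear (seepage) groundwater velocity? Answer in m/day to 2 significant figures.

Three-point gradient (reference 1): Δ to 2 = (60, -15, +0.95), Δ to 3 = (-15, 25, -0.66).
∂h/∂x = +0.01086, ∂h/∂y = -0.01988 (det = 1275).
|∇h| = √(0.01086² + -0.01988²) = 0.02265
Seepage velocity v = K·i/n = 2.5 × 0.02265 / 0.32 = 0.177 m/day.

0.18 m/day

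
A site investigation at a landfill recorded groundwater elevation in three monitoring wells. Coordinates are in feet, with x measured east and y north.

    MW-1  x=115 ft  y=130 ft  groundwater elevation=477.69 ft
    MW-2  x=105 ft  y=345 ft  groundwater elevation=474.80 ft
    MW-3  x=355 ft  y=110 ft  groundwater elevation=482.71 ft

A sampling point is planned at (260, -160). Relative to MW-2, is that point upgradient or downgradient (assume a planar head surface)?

With h = a·x + b·y + c and MW-1 as origin, the differences give:
  (-10)·a + 215·b = -2.89
  240·a + (-20)·b = +5.02
Eliminate b (×(-20) and ×215, subtract): -51400·a = -1021.500 → a = ∂h/∂x = +0.01987
Back-substitute: b = ∂h/∂y = -0.01252.
Head at (260, -160) = 477.69 + (+0.01987)·(145) + (-0.01252)·(-290) = 484.20 ft.
That is higher than the 474.80 ft at MW-2, so the point is upgradient.

upgradient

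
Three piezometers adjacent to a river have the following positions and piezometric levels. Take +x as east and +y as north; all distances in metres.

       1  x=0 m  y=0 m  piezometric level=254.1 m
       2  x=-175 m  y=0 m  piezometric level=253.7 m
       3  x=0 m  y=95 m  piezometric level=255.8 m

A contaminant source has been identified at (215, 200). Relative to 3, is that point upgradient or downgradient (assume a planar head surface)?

∂h/∂x = (253.7 − 254.1) / (-175 − 0) = +0.002286
∂h/∂y = (255.8 − 254.1) / (95 − 0) = +0.01789
Head at (215, 200) = 254.1 + (+0.002286)·(215) + (+0.01789)·(200) = 258.17 m.
That is higher than the 255.8 m at 3, so the point is upgradient.

upgradient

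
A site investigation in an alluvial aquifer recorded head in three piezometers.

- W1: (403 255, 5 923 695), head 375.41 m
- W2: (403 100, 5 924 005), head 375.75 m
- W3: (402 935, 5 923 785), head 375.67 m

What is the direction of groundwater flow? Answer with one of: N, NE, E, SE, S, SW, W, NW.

Differences from W1: to W2 (Δx, Δy, Δh) = (-155, 310, +0.34); to W3 = (-320, 90, +0.26).
Solve a·Δx + b·Δy = Δh: det = (-155)·90 − (-320)·310 = 85250.
∂h/∂x = [(+0.34)·90 − (+0.26)·310] / 85250 = -0.0005865
∂h/∂y = [(-155)·(+0.26) − (-320)·(+0.34)] / 85250 = +0.0008035
Flow = −∇h = (+0.0005865 east, -0.0008035 north), which points southeast.

SE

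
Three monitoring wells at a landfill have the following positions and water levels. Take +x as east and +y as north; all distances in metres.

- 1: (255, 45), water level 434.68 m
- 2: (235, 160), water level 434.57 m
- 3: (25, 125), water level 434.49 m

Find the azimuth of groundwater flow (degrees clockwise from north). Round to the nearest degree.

329°

Differences from 1: to 2 (Δx, Δy, Δh) = (-20, 115, -0.11); to 3 = (-230, 80, -0.19).
Solve a·Δx + b·Δy = Δh: det = (-20)·80 − (-230)·115 = 24850.
∂h/∂x = [(-0.11)·80 − (-0.19)·115] / 24850 = +0.0005252
∂h/∂y = [(-20)·(-0.19) − (-230)·(-0.11)] / 24850 = -0.0008652
Flow direction (−∇h) has components (-0.0005252 E, +0.0008652 N).
Azimuth = atan2(E, N) = atan2(-0.0005252, +0.0008652) = 328.7° ≈ 329°.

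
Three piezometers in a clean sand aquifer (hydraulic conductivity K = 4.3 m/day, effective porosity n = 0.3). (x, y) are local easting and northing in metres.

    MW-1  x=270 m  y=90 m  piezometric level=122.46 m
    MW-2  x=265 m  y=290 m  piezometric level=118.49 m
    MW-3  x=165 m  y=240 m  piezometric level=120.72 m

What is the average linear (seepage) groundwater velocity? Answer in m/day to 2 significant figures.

0.34 m/day

Taking MW-1 as reference: MW-2−MW-1 = (-5, 200, -3.97); MW-3−MW-1 = (-105, 150, -1.74).
Determinant of the coordinate differences = (-5)·150 − (-105)·200 = 20250.
∂h/∂x = [(-3.97)·150 − (-1.74)·200] / 20250 = -0.01222
∂h/∂y = [(-5)·(-1.74) − (-105)·(-3.97)] / 20250 = -0.02016
|∇h| = √(-0.01222² + -0.02016²) = 0.02357
Seepage velocity v = K·i/n = 4.3 × 0.02357 / 0.3 = 0.3378 m/day.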